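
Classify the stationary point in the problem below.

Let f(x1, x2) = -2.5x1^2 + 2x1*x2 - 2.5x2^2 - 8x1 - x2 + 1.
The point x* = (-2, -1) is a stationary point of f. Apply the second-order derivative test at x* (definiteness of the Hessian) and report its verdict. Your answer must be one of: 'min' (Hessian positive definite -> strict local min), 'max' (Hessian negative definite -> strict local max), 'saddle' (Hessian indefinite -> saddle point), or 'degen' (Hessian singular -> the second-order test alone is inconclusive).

Compute the Hessian H = grad^2 f:
  H = [[-5, 2], [2, -5]]
Verify stationarity: grad f(x*) = H x* + g = (0, 0).
Eigenvalues of H: -7, -3.
Both eigenvalues < 0, so H is negative definite -> x* is a strict local max.

max


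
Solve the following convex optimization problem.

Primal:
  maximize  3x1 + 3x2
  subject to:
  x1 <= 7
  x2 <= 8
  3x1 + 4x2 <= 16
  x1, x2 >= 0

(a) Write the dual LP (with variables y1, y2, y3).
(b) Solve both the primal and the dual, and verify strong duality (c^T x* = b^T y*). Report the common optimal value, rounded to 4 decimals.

The standard primal-dual pair for 'max c^T x s.t. A x <= b, x >= 0' is:
  Dual:  min b^T y  s.t.  A^T y >= c,  y >= 0.

So the dual LP is:
  minimize  7y1 + 8y2 + 16y3
  subject to:
    y1 + 3y3 >= 3
    y2 + 4y3 >= 3
    y1, y2, y3 >= 0

Solving the primal: x* = (5.3333, 0).
  primal value c^T x* = 16.
Solving the dual: y* = (0, 0, 1).
  dual value b^T y* = 16.
Strong duality: c^T x* = b^T y*. Confirmed.

16


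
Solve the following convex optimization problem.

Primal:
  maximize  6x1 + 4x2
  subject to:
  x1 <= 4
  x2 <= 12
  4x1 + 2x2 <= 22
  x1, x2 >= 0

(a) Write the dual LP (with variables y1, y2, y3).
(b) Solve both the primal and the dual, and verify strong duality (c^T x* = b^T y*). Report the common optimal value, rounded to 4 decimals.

The standard primal-dual pair for 'max c^T x s.t. A x <= b, x >= 0' is:
  Dual:  min b^T y  s.t.  A^T y >= c,  y >= 0.

So the dual LP is:
  minimize  4y1 + 12y2 + 22y3
  subject to:
    y1 + 4y3 >= 6
    y2 + 2y3 >= 4
    y1, y2, y3 >= 0

Solving the primal: x* = (0, 11).
  primal value c^T x* = 44.
Solving the dual: y* = (0, 0, 2).
  dual value b^T y* = 44.
Strong duality: c^T x* = b^T y*. Confirmed.

44


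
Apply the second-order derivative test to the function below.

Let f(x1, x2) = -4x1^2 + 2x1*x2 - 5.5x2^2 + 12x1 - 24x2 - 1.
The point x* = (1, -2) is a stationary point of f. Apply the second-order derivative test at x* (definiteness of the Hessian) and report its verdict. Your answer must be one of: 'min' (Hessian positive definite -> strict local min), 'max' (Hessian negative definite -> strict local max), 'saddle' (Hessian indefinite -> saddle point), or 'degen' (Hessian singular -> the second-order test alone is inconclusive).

Compute the Hessian H = grad^2 f:
  H = [[-8, 2], [2, -11]]
Verify stationarity: grad f(x*) = H x* + g = (0, 0).
Eigenvalues of H: -12, -7.
Both eigenvalues < 0, so H is negative definite -> x* is a strict local max.

max


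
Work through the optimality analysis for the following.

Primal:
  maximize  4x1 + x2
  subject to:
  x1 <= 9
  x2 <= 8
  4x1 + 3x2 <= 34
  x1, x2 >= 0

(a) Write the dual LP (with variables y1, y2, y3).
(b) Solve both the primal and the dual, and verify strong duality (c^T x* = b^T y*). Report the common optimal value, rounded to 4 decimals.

The standard primal-dual pair for 'max c^T x s.t. A x <= b, x >= 0' is:
  Dual:  min b^T y  s.t.  A^T y >= c,  y >= 0.

So the dual LP is:
  minimize  9y1 + 8y2 + 34y3
  subject to:
    y1 + 4y3 >= 4
    y2 + 3y3 >= 1
    y1, y2, y3 >= 0

Solving the primal: x* = (8.5, 0).
  primal value c^T x* = 34.
Solving the dual: y* = (0, 0, 1).
  dual value b^T y* = 34.
Strong duality: c^T x* = b^T y*. Confirmed.

34


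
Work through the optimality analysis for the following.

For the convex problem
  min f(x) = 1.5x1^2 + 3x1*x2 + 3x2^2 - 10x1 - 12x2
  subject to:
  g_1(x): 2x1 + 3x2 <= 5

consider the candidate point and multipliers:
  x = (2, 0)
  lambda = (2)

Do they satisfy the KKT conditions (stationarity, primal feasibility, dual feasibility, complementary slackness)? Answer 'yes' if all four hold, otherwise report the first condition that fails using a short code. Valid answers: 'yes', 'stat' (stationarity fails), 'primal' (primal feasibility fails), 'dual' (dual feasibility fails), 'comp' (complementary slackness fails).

Gradient of f: grad f(x) = Q x + c = (-4, -6)
Constraint values g_i(x) = a_i^T x - b_i:
  g_1((2, 0)) = -1
Stationarity residual: grad f(x) + sum_i lambda_i a_i = (0, 0)
  -> stationarity OK
Primal feasibility (all g_i <= 0): OK
Dual feasibility (all lambda_i >= 0): OK
Complementary slackness (lambda_i * g_i(x) = 0 for all i): FAILS

Verdict: the first failing condition is complementary_slackness -> comp.

comp


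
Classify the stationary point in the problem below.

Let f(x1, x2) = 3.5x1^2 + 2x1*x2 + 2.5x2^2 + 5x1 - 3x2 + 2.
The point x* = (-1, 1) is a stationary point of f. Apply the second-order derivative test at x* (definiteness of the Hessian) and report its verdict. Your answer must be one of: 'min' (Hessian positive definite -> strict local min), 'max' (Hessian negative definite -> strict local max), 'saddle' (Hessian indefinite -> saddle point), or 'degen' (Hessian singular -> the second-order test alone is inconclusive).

Compute the Hessian H = grad^2 f:
  H = [[7, 2], [2, 5]]
Verify stationarity: grad f(x*) = H x* + g = (0, 0).
Eigenvalues of H: 3.7639, 8.2361.
Both eigenvalues > 0, so H is positive definite -> x* is a strict local min.

min


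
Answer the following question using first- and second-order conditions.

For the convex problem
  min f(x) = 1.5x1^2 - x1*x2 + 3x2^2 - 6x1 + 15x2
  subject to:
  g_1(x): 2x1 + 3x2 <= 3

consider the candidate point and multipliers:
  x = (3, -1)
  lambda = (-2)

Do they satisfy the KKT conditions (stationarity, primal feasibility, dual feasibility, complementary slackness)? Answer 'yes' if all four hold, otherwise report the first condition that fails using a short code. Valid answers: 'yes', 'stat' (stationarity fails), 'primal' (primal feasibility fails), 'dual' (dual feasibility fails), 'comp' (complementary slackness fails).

Gradient of f: grad f(x) = Q x + c = (4, 6)
Constraint values g_i(x) = a_i^T x - b_i:
  g_1((3, -1)) = 0
Stationarity residual: grad f(x) + sum_i lambda_i a_i = (0, 0)
  -> stationarity OK
Primal feasibility (all g_i <= 0): OK
Dual feasibility (all lambda_i >= 0): FAILS
Complementary slackness (lambda_i * g_i(x) = 0 for all i): OK

Verdict: the first failing condition is dual_feasibility -> dual.

dual


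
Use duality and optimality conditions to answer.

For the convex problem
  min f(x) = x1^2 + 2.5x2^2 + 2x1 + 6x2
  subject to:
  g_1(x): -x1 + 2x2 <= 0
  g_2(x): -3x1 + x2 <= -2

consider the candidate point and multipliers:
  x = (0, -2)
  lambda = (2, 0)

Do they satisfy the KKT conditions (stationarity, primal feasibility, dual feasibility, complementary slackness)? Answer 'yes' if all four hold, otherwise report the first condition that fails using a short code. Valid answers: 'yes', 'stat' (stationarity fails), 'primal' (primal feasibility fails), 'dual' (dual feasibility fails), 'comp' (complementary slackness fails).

Gradient of f: grad f(x) = Q x + c = (2, -4)
Constraint values g_i(x) = a_i^T x - b_i:
  g_1((0, -2)) = -4
  g_2((0, -2)) = 0
Stationarity residual: grad f(x) + sum_i lambda_i a_i = (0, 0)
  -> stationarity OK
Primal feasibility (all g_i <= 0): OK
Dual feasibility (all lambda_i >= 0): OK
Complementary slackness (lambda_i * g_i(x) = 0 for all i): FAILS

Verdict: the first failing condition is complementary_slackness -> comp.

comp


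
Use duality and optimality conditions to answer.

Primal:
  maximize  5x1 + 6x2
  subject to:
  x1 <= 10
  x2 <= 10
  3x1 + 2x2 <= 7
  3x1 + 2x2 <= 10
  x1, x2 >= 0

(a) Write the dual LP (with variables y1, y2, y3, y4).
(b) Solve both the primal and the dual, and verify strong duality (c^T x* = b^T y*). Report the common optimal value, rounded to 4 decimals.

The standard primal-dual pair for 'max c^T x s.t. A x <= b, x >= 0' is:
  Dual:  min b^T y  s.t.  A^T y >= c,  y >= 0.

So the dual LP is:
  minimize  10y1 + 10y2 + 7y3 + 10y4
  subject to:
    y1 + 3y3 + 3y4 >= 5
    y2 + 2y3 + 2y4 >= 6
    y1, y2, y3, y4 >= 0

Solving the primal: x* = (0, 3.5).
  primal value c^T x* = 21.
Solving the dual: y* = (0, 0, 3, 0).
  dual value b^T y* = 21.
Strong duality: c^T x* = b^T y*. Confirmed.

21


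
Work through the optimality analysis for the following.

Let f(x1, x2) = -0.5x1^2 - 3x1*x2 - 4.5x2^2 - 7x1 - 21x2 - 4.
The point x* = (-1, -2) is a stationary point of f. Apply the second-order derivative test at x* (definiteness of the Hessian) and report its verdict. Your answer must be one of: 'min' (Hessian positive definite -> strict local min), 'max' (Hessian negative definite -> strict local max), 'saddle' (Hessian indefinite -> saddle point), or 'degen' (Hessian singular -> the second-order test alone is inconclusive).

Compute the Hessian H = grad^2 f:
  H = [[-1, -3], [-3, -9]]
Verify stationarity: grad f(x*) = H x* + g = (0, 0).
Eigenvalues of H: -10, 0.
H has a zero eigenvalue (singular; negative semidefinite but not definite), so H is neither positive definite, negative definite, nor indefinite. The second-order test alone is inconclusive -> degen.
(Indeed, f is constant along the null direction of H through x*, so x* is not a strict local extremum.)

degen


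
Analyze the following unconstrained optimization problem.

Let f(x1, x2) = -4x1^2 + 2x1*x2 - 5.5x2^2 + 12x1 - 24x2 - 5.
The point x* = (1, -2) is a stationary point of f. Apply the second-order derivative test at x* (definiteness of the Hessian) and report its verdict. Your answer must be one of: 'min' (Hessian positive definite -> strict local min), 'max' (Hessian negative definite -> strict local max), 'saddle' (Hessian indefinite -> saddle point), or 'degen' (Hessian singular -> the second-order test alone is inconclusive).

Compute the Hessian H = grad^2 f:
  H = [[-8, 2], [2, -11]]
Verify stationarity: grad f(x*) = H x* + g = (0, 0).
Eigenvalues of H: -12, -7.
Both eigenvalues < 0, so H is negative definite -> x* is a strict local max.

max


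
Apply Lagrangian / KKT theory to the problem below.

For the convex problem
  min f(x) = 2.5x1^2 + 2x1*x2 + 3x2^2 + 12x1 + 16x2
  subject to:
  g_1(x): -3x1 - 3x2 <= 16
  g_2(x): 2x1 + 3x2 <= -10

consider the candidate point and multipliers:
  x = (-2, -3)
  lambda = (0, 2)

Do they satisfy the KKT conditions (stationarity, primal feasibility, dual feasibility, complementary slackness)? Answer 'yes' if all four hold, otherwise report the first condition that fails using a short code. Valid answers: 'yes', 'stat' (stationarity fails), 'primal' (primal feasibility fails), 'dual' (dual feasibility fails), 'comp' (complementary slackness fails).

Gradient of f: grad f(x) = Q x + c = (-4, -6)
Constraint values g_i(x) = a_i^T x - b_i:
  g_1((-2, -3)) = -1
  g_2((-2, -3)) = -3
Stationarity residual: grad f(x) + sum_i lambda_i a_i = (0, 0)
  -> stationarity OK
Primal feasibility (all g_i <= 0): OK
Dual feasibility (all lambda_i >= 0): OK
Complementary slackness (lambda_i * g_i(x) = 0 for all i): FAILS

Verdict: the first failing condition is complementary_slackness -> comp.

comp


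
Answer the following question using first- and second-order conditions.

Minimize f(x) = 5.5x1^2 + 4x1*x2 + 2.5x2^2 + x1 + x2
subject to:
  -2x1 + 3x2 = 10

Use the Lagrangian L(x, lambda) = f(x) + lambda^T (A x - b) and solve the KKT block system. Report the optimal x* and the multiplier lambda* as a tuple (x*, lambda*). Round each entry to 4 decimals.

Form the Lagrangian:
  L(x, lambda) = (1/2) x^T Q x + c^T x + lambda^T (A x - b)
Stationarity (grad_x L = 0): Q x + c + A^T lambda = 0.
Primal feasibility: A x = b.

This gives the KKT block system:
  [ Q   A^T ] [ x     ]   [-c ]
  [ A    0  ] [ lambda ] = [ b ]

Solving the linear system:
  x*      = (-1.4072, 2.3952)
  lambda* = (-2.4491)
  f(x*)   = 12.7395

x* = (-1.4072, 2.3952), lambda* = (-2.4491)


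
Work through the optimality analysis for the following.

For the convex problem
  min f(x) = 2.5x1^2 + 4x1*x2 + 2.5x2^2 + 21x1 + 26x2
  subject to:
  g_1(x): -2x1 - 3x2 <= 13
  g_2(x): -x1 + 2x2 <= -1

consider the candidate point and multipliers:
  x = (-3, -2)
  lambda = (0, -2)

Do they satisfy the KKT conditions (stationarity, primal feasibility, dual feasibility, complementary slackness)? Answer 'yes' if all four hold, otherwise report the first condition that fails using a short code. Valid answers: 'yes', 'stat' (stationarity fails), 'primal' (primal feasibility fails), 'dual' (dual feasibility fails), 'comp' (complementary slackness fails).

Gradient of f: grad f(x) = Q x + c = (-2, 4)
Constraint values g_i(x) = a_i^T x - b_i:
  g_1((-3, -2)) = -1
  g_2((-3, -2)) = 0
Stationarity residual: grad f(x) + sum_i lambda_i a_i = (0, 0)
  -> stationarity OK
Primal feasibility (all g_i <= 0): OK
Dual feasibility (all lambda_i >= 0): FAILS
Complementary slackness (lambda_i * g_i(x) = 0 for all i): OK

Verdict: the first failing condition is dual_feasibility -> dual.

dual


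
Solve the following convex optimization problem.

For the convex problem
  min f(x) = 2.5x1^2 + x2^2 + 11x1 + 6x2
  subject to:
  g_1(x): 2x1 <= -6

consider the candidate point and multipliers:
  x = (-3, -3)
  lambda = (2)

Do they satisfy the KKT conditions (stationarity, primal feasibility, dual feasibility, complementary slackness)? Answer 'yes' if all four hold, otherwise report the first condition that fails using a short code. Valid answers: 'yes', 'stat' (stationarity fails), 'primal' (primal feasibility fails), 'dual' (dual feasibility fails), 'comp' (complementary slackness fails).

Gradient of f: grad f(x) = Q x + c = (-4, 0)
Constraint values g_i(x) = a_i^T x - b_i:
  g_1((-3, -3)) = 0
Stationarity residual: grad f(x) + sum_i lambda_i a_i = (0, 0)
  -> stationarity OK
Primal feasibility (all g_i <= 0): OK
Dual feasibility (all lambda_i >= 0): OK
Complementary slackness (lambda_i * g_i(x) = 0 for all i): OK

Verdict: yes, KKT holds.

yes


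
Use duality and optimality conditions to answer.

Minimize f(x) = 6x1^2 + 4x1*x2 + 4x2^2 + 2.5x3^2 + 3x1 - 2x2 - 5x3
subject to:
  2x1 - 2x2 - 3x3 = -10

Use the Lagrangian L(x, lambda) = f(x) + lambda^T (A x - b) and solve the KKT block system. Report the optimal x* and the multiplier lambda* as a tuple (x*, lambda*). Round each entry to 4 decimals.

Form the Lagrangian:
  L(x, lambda) = (1/2) x^T Q x + c^T x + lambda^T (A x - b)
Stationarity (grad_x L = 0): Q x + c + A^T lambda = 0.
Primal feasibility: A x = b.

This gives the KKT block system:
  [ Q   A^T ] [ x     ]   [-c ]
  [ A    0  ] [ lambda ] = [ b ]

Solving the linear system:
  x*      = (-0.8969, 1.1125, 1.9937)
  lambda* = (1.6563)
  f(x*)   = 0.8391

x* = (-0.8969, 1.1125, 1.9937), lambda* = (1.6563)


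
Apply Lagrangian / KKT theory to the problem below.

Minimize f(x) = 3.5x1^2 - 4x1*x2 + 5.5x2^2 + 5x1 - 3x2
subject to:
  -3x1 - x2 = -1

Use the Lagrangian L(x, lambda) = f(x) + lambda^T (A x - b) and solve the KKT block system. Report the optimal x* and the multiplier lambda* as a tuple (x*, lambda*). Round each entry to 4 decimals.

Form the Lagrangian:
  L(x, lambda) = (1/2) x^T Q x + c^T x + lambda^T (A x - b)
Stationarity (grad_x L = 0): Q x + c + A^T lambda = 0.
Primal feasibility: A x = b.

This gives the KKT block system:
  [ Q   A^T ] [ x     ]   [-c ]
  [ A    0  ] [ lambda ] = [ b ]

Solving the linear system:
  x*      = (0.1769, 0.4692)
  lambda* = (1.4538)
  f(x*)   = 0.4654

x* = (0.1769, 0.4692), lambda* = (1.4538)


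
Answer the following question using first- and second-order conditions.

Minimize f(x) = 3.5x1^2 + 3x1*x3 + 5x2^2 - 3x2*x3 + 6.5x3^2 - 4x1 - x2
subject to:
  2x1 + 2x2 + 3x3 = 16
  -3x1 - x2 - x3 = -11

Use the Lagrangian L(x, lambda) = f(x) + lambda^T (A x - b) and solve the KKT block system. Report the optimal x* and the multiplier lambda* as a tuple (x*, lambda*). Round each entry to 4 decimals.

Form the Lagrangian:
  L(x, lambda) = (1/2) x^T Q x + c^T x + lambda^T (A x - b)
Stationarity (grad_x L = 0): Q x + c + A^T lambda = 0.
Primal feasibility: A x = b.

This gives the KKT block system:
  [ Q   A^T ] [ x     ]   [-c ]
  [ A    0  ] [ lambda ] = [ b ]

Solving the linear system:
  x*      = (2.0591, 2.5864, 2.2363)
  lambda* = (-9.3356, -0.5162)
  f(x*)   = 66.4342

x* = (2.0591, 2.5864, 2.2363), lambda* = (-9.3356, -0.5162)


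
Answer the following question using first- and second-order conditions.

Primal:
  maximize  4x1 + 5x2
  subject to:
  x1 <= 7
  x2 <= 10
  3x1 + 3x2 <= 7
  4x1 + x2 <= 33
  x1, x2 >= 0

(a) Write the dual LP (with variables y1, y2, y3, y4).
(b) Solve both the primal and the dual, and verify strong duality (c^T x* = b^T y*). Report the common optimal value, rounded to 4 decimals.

The standard primal-dual pair for 'max c^T x s.t. A x <= b, x >= 0' is:
  Dual:  min b^T y  s.t.  A^T y >= c,  y >= 0.

So the dual LP is:
  minimize  7y1 + 10y2 + 7y3 + 33y4
  subject to:
    y1 + 3y3 + 4y4 >= 4
    y2 + 3y3 + y4 >= 5
    y1, y2, y3, y4 >= 0

Solving the primal: x* = (0, 2.3333).
  primal value c^T x* = 11.6667.
Solving the dual: y* = (0, 0, 1.6667, 0).
  dual value b^T y* = 11.6667.
Strong duality: c^T x* = b^T y*. Confirmed.

11.6667


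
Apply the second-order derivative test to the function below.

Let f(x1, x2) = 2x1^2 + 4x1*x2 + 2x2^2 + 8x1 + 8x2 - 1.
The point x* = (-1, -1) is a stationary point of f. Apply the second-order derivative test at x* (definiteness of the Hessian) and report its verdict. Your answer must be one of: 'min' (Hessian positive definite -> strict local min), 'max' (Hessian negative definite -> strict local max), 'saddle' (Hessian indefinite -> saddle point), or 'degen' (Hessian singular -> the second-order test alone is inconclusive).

Compute the Hessian H = grad^2 f:
  H = [[4, 4], [4, 4]]
Verify stationarity: grad f(x*) = H x* + g = (0, 0).
Eigenvalues of H: 0, 8.
H has a zero eigenvalue (singular; positive semidefinite but not definite), so H is neither positive definite, negative definite, nor indefinite. The second-order test alone is inconclusive -> degen.
(Indeed, f is constant along the null direction of H through x*, so x* is not a strict local extremum.)

degen


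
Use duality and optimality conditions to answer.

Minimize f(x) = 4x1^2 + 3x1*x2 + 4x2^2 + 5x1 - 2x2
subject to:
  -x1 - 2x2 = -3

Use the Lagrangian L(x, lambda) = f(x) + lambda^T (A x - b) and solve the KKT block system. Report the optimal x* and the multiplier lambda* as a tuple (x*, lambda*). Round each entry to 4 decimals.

Form the Lagrangian:
  L(x, lambda) = (1/2) x^T Q x + c^T x + lambda^T (A x - b)
Stationarity (grad_x L = 0): Q x + c + A^T lambda = 0.
Primal feasibility: A x = b.

This gives the KKT block system:
  [ Q   A^T ] [ x     ]   [-c ]
  [ A    0  ] [ lambda ] = [ b ]

Solving the linear system:
  x*      = (-0.6429, 1.8214)
  lambda* = (5.3214)
  f(x*)   = 4.5536

x* = (-0.6429, 1.8214), lambda* = (5.3214)


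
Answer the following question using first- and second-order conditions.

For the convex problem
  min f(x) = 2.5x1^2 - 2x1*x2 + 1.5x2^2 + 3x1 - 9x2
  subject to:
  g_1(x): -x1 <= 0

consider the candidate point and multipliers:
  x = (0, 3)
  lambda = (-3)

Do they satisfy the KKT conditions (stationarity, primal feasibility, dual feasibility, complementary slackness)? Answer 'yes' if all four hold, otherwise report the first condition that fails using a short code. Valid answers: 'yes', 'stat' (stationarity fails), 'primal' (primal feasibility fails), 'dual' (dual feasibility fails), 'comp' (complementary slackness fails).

Gradient of f: grad f(x) = Q x + c = (-3, 0)
Constraint values g_i(x) = a_i^T x - b_i:
  g_1((0, 3)) = 0
Stationarity residual: grad f(x) + sum_i lambda_i a_i = (0, 0)
  -> stationarity OK
Primal feasibility (all g_i <= 0): OK
Dual feasibility (all lambda_i >= 0): FAILS
Complementary slackness (lambda_i * g_i(x) = 0 for all i): OK

Verdict: the first failing condition is dual_feasibility -> dual.

dual


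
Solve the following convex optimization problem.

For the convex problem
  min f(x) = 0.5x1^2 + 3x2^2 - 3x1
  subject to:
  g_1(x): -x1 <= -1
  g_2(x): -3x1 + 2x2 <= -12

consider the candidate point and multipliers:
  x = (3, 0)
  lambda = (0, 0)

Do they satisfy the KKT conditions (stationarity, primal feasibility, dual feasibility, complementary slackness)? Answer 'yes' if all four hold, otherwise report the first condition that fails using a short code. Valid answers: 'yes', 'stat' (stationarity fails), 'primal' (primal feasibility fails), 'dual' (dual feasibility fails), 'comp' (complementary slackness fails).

Gradient of f: grad f(x) = Q x + c = (0, 0)
Constraint values g_i(x) = a_i^T x - b_i:
  g_1((3, 0)) = -2
  g_2((3, 0)) = 3
Stationarity residual: grad f(x) + sum_i lambda_i a_i = (0, 0)
  -> stationarity OK
Primal feasibility (all g_i <= 0): FAILS
Dual feasibility (all lambda_i >= 0): OK
Complementary slackness (lambda_i * g_i(x) = 0 for all i): OK

Verdict: the first failing condition is primal_feasibility -> primal.

primal


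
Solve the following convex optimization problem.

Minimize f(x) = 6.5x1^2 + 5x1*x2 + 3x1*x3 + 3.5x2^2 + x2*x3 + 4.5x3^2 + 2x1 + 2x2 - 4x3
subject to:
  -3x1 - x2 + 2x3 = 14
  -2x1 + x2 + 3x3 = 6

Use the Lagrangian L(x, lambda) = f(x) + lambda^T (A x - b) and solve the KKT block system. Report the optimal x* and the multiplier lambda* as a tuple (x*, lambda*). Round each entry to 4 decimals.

Form the Lagrangian:
  L(x, lambda) = (1/2) x^T Q x + c^T x + lambda^T (A x - b)
Stationarity (grad_x L = 0): Q x + c + A^T lambda = 0.
Primal feasibility: A x = b.

This gives the KKT block system:
  [ Q   A^T ] [ x     ]   [-c ]
  [ A    0  ] [ lambda ] = [ b ]

Solving the linear system:
  x*      = (-2, -4, 2)
  lambda* = (-21.2, 12.8)
  f(x*)   = 100

x* = (-2, -4, 2), lambda* = (-21.2, 12.8)


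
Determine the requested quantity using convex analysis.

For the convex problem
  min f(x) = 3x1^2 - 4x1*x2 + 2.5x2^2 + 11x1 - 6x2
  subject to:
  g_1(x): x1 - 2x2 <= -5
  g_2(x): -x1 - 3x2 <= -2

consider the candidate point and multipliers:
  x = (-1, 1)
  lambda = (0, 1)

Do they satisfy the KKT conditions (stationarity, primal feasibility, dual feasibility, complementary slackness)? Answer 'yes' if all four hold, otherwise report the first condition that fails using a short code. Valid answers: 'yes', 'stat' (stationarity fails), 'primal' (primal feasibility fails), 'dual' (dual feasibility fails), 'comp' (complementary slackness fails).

Gradient of f: grad f(x) = Q x + c = (1, 3)
Constraint values g_i(x) = a_i^T x - b_i:
  g_1((-1, 1)) = 2
  g_2((-1, 1)) = 0
Stationarity residual: grad f(x) + sum_i lambda_i a_i = (0, 0)
  -> stationarity OK
Primal feasibility (all g_i <= 0): FAILS
Dual feasibility (all lambda_i >= 0): OK
Complementary slackness (lambda_i * g_i(x) = 0 for all i): OK

Verdict: the first failing condition is primal_feasibility -> primal.

primal


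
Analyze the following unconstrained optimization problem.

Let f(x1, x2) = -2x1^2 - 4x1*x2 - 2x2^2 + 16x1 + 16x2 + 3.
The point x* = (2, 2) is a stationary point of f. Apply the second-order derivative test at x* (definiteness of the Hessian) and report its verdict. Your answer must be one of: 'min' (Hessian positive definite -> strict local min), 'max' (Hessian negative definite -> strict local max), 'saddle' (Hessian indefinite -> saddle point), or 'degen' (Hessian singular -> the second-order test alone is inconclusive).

Compute the Hessian H = grad^2 f:
  H = [[-4, -4], [-4, -4]]
Verify stationarity: grad f(x*) = H x* + g = (0, 0).
Eigenvalues of H: -8, 0.
H has a zero eigenvalue (singular; negative semidefinite but not definite), so H is neither positive definite, negative definite, nor indefinite. The second-order test alone is inconclusive -> degen.
(Indeed, f is constant along the null direction of H through x*, so x* is not a strict local extremum.)

degen


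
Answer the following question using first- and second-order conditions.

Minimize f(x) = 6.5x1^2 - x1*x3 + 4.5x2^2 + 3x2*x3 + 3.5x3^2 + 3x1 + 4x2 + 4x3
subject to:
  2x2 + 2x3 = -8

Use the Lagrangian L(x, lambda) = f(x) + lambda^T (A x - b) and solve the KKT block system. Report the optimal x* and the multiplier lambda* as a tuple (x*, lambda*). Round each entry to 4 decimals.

Form the Lagrangian:
  L(x, lambda) = (1/2) x^T Q x + c^T x + lambda^T (A x - b)
Stationarity (grad_x L = 0): Q x + c + A^T lambda = 0.
Primal feasibility: A x = b.

This gives the KKT block system:
  [ Q   A^T ] [ x     ]   [-c ]
  [ A    0  ] [ lambda ] = [ b ]

Solving the linear system:
  x*      = (-0.4186, -1.5581, -2.4419)
  lambda* = (8.6744)
  f(x*)   = 26.0698

x* = (-0.4186, -1.5581, -2.4419), lambda* = (8.6744)


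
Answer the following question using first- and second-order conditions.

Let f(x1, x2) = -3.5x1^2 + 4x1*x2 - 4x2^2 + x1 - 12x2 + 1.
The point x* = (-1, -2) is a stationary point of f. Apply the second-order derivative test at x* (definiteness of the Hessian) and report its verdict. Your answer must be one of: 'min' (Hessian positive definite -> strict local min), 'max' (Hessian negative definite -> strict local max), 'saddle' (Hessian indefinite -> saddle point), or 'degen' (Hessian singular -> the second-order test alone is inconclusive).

Compute the Hessian H = grad^2 f:
  H = [[-7, 4], [4, -8]]
Verify stationarity: grad f(x*) = H x* + g = (0, 0).
Eigenvalues of H: -11.5311, -3.4689.
Both eigenvalues < 0, so H is negative definite -> x* is a strict local max.

max


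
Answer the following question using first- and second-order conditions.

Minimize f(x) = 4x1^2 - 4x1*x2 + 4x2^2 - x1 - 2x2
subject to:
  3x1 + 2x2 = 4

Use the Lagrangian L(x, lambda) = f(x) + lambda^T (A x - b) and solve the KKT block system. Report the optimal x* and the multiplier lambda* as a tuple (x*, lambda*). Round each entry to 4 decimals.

Form the Lagrangian:
  L(x, lambda) = (1/2) x^T Q x + c^T x + lambda^T (A x - b)
Stationarity (grad_x L = 0): Q x + c + A^T lambda = 0.
Primal feasibility: A x = b.

This gives the KKT block system:
  [ Q   A^T ] [ x     ]   [-c ]
  [ A    0  ] [ lambda ] = [ b ]

Solving the linear system:
  x*      = (0.7895, 0.8158)
  lambda* = (-0.6842)
  f(x*)   = 0.1579

x* = (0.7895, 0.8158), lambda* = (-0.6842)


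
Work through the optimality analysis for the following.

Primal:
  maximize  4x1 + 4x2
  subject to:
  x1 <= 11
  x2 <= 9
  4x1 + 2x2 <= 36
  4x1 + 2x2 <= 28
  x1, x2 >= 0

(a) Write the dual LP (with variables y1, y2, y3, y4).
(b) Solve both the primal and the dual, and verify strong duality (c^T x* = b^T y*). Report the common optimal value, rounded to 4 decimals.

The standard primal-dual pair for 'max c^T x s.t. A x <= b, x >= 0' is:
  Dual:  min b^T y  s.t.  A^T y >= c,  y >= 0.

So the dual LP is:
  minimize  11y1 + 9y2 + 36y3 + 28y4
  subject to:
    y1 + 4y3 + 4y4 >= 4
    y2 + 2y3 + 2y4 >= 4
    y1, y2, y3, y4 >= 0

Solving the primal: x* = (2.5, 9).
  primal value c^T x* = 46.
Solving the dual: y* = (0, 2, 0, 1).
  dual value b^T y* = 46.
Strong duality: c^T x* = b^T y*. Confirmed.

46


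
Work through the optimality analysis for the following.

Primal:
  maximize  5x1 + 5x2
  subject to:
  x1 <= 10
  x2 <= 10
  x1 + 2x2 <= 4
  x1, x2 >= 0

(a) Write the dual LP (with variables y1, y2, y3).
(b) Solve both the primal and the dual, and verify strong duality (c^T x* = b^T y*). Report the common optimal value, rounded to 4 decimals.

The standard primal-dual pair for 'max c^T x s.t. A x <= b, x >= 0' is:
  Dual:  min b^T y  s.t.  A^T y >= c,  y >= 0.

So the dual LP is:
  minimize  10y1 + 10y2 + 4y3
  subject to:
    y1 + y3 >= 5
    y2 + 2y3 >= 5
    y1, y2, y3 >= 0

Solving the primal: x* = (4, 0).
  primal value c^T x* = 20.
Solving the dual: y* = (0, 0, 5).
  dual value b^T y* = 20.
Strong duality: c^T x* = b^T y*. Confirmed.

20


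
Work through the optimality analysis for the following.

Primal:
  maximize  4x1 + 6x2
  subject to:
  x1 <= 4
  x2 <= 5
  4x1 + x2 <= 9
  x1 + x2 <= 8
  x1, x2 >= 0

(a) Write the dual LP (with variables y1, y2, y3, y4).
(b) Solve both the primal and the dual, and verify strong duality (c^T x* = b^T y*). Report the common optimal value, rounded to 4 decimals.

The standard primal-dual pair for 'max c^T x s.t. A x <= b, x >= 0' is:
  Dual:  min b^T y  s.t.  A^T y >= c,  y >= 0.

So the dual LP is:
  minimize  4y1 + 5y2 + 9y3 + 8y4
  subject to:
    y1 + 4y3 + y4 >= 4
    y2 + y3 + y4 >= 6
    y1, y2, y3, y4 >= 0

Solving the primal: x* = (1, 5).
  primal value c^T x* = 34.
Solving the dual: y* = (0, 5, 1, 0).
  dual value b^T y* = 34.
Strong duality: c^T x* = b^T y*. Confirmed.

34


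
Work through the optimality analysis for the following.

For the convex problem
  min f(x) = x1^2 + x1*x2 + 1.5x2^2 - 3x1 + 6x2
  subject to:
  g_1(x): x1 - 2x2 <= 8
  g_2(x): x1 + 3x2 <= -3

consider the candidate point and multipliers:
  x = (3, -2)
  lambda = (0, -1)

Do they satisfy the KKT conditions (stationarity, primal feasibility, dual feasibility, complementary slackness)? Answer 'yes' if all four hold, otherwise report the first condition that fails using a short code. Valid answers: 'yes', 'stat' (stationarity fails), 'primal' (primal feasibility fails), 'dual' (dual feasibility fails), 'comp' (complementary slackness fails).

Gradient of f: grad f(x) = Q x + c = (1, 3)
Constraint values g_i(x) = a_i^T x - b_i:
  g_1((3, -2)) = -1
  g_2((3, -2)) = 0
Stationarity residual: grad f(x) + sum_i lambda_i a_i = (0, 0)
  -> stationarity OK
Primal feasibility (all g_i <= 0): OK
Dual feasibility (all lambda_i >= 0): FAILS
Complementary slackness (lambda_i * g_i(x) = 0 for all i): OK

Verdict: the first failing condition is dual_feasibility -> dual.

dual


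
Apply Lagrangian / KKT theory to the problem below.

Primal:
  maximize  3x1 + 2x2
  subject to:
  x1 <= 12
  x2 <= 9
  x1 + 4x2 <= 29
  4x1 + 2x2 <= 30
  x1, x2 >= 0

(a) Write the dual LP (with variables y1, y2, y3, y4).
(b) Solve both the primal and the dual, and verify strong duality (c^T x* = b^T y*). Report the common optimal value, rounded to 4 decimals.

The standard primal-dual pair for 'max c^T x s.t. A x <= b, x >= 0' is:
  Dual:  min b^T y  s.t.  A^T y >= c,  y >= 0.

So the dual LP is:
  minimize  12y1 + 9y2 + 29y3 + 30y4
  subject to:
    y1 + y3 + 4y4 >= 3
    y2 + 4y3 + 2y4 >= 2
    y1, y2, y3, y4 >= 0

Solving the primal: x* = (4.4286, 6.1429).
  primal value c^T x* = 25.5714.
Solving the dual: y* = (0, 0, 0.1429, 0.7143).
  dual value b^T y* = 25.5714.
Strong duality: c^T x* = b^T y*. Confirmed.

25.5714


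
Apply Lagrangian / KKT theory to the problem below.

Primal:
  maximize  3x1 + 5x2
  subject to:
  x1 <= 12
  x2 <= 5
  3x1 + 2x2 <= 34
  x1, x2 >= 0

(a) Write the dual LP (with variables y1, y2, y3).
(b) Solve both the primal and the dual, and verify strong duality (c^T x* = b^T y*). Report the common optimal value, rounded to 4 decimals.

The standard primal-dual pair for 'max c^T x s.t. A x <= b, x >= 0' is:
  Dual:  min b^T y  s.t.  A^T y >= c,  y >= 0.

So the dual LP is:
  minimize  12y1 + 5y2 + 34y3
  subject to:
    y1 + 3y3 >= 3
    y2 + 2y3 >= 5
    y1, y2, y3 >= 0

Solving the primal: x* = (8, 5).
  primal value c^T x* = 49.
Solving the dual: y* = (0, 3, 1).
  dual value b^T y* = 49.
Strong duality: c^T x* = b^T y*. Confirmed.

49


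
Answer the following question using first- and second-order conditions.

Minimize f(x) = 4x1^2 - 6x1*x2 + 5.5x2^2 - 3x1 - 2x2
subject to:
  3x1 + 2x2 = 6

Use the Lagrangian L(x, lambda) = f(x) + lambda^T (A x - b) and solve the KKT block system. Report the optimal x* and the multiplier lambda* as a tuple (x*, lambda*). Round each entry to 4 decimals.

Form the Lagrangian:
  L(x, lambda) = (1/2) x^T Q x + c^T x + lambda^T (A x - b)
Stationarity (grad_x L = 0): Q x + c + A^T lambda = 0.
Primal feasibility: A x = b.

This gives the KKT block system:
  [ Q   A^T ] [ x     ]   [-c ]
  [ A    0  ] [ lambda ] = [ b ]

Solving the linear system:
  x*      = (1.33, 1.0049)
  lambda* = (-0.5369)
  f(x*)   = -1.3892

x* = (1.33, 1.0049), lambda* = (-0.5369)


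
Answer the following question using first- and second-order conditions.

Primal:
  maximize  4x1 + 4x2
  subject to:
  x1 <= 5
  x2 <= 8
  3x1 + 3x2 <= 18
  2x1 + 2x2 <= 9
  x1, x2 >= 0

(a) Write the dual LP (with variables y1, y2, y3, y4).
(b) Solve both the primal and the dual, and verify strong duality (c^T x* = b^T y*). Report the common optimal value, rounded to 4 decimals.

The standard primal-dual pair for 'max c^T x s.t. A x <= b, x >= 0' is:
  Dual:  min b^T y  s.t.  A^T y >= c,  y >= 0.

So the dual LP is:
  minimize  5y1 + 8y2 + 18y3 + 9y4
  subject to:
    y1 + 3y3 + 2y4 >= 4
    y2 + 3y3 + 2y4 >= 4
    y1, y2, y3, y4 >= 0

Solving the primal: x* = (4.5, 0).
  primal value c^T x* = 18.
Solving the dual: y* = (0, 0, 0, 2).
  dual value b^T y* = 18.
Strong duality: c^T x* = b^T y*. Confirmed.

18


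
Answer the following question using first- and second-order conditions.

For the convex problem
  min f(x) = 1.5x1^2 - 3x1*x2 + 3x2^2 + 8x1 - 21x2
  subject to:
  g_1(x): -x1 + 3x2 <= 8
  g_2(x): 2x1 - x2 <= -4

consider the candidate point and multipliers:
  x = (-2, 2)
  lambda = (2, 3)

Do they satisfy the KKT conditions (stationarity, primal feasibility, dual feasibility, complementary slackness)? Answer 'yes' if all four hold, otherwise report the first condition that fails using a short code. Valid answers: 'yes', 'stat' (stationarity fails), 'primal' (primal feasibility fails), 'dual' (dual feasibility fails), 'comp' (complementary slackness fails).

Gradient of f: grad f(x) = Q x + c = (-4, -3)
Constraint values g_i(x) = a_i^T x - b_i:
  g_1((-2, 2)) = 0
  g_2((-2, 2)) = -2
Stationarity residual: grad f(x) + sum_i lambda_i a_i = (0, 0)
  -> stationarity OK
Primal feasibility (all g_i <= 0): OK
Dual feasibility (all lambda_i >= 0): OK
Complementary slackness (lambda_i * g_i(x) = 0 for all i): FAILS

Verdict: the first failing condition is complementary_slackness -> comp.

comp


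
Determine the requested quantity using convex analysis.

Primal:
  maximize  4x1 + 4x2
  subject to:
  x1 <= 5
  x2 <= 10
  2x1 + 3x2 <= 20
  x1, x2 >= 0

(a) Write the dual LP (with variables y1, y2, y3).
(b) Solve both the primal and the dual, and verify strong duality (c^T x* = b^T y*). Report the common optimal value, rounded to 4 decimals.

The standard primal-dual pair for 'max c^T x s.t. A x <= b, x >= 0' is:
  Dual:  min b^T y  s.t.  A^T y >= c,  y >= 0.

So the dual LP is:
  minimize  5y1 + 10y2 + 20y3
  subject to:
    y1 + 2y3 >= 4
    y2 + 3y3 >= 4
    y1, y2, y3 >= 0

Solving the primal: x* = (5, 3.3333).
  primal value c^T x* = 33.3333.
Solving the dual: y* = (1.3333, 0, 1.3333).
  dual value b^T y* = 33.3333.
Strong duality: c^T x* = b^T y*. Confirmed.

33.3333


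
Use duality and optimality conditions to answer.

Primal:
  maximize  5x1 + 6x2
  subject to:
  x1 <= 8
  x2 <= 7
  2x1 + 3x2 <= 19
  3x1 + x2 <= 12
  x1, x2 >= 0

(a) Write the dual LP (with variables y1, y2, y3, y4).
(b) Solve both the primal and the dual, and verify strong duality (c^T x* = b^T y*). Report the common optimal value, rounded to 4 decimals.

The standard primal-dual pair for 'max c^T x s.t. A x <= b, x >= 0' is:
  Dual:  min b^T y  s.t.  A^T y >= c,  y >= 0.

So the dual LP is:
  minimize  8y1 + 7y2 + 19y3 + 12y4
  subject to:
    y1 + 2y3 + 3y4 >= 5
    y2 + 3y3 + y4 >= 6
    y1, y2, y3, y4 >= 0

Solving the primal: x* = (2.4286, 4.7143).
  primal value c^T x* = 40.4286.
Solving the dual: y* = (0, 0, 1.8571, 0.4286).
  dual value b^T y* = 40.4286.
Strong duality: c^T x* = b^T y*. Confirmed.

40.4286


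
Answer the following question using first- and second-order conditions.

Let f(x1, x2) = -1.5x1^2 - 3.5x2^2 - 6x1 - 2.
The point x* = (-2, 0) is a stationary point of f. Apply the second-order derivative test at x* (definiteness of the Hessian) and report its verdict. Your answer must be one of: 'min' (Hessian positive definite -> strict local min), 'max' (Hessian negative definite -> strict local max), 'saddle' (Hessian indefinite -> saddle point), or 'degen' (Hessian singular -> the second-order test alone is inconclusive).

Compute the Hessian H = grad^2 f:
  H = [[-3, 0], [0, -7]]
Verify stationarity: grad f(x*) = H x* + g = (0, 0).
Eigenvalues of H: -7, -3.
Both eigenvalues < 0, so H is negative definite -> x* is a strict local max.

max


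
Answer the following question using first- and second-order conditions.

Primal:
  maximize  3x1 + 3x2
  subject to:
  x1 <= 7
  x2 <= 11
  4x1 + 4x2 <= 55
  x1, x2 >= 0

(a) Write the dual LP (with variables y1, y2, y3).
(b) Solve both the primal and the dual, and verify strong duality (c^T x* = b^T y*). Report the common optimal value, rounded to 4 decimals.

The standard primal-dual pair for 'max c^T x s.t. A x <= b, x >= 0' is:
  Dual:  min b^T y  s.t.  A^T y >= c,  y >= 0.

So the dual LP is:
  minimize  7y1 + 11y2 + 55y3
  subject to:
    y1 + 4y3 >= 3
    y2 + 4y3 >= 3
    y1, y2, y3 >= 0

Solving the primal: x* = (2.75, 11).
  primal value c^T x* = 41.25.
Solving the dual: y* = (0, 0, 0.75).
  dual value b^T y* = 41.25.
Strong duality: c^T x* = b^T y*. Confirmed.

41.25


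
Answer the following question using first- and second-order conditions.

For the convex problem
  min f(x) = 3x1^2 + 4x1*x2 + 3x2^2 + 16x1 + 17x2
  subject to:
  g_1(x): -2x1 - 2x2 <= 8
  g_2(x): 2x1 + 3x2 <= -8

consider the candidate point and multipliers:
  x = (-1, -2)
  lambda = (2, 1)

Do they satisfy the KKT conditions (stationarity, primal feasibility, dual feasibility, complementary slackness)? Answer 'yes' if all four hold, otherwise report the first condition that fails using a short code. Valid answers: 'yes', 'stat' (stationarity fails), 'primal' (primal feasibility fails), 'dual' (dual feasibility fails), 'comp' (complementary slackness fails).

Gradient of f: grad f(x) = Q x + c = (2, 1)
Constraint values g_i(x) = a_i^T x - b_i:
  g_1((-1, -2)) = -2
  g_2((-1, -2)) = 0
Stationarity residual: grad f(x) + sum_i lambda_i a_i = (0, 0)
  -> stationarity OK
Primal feasibility (all g_i <= 0): OK
Dual feasibility (all lambda_i >= 0): OK
Complementary slackness (lambda_i * g_i(x) = 0 for all i): FAILS

Verdict: the first failing condition is complementary_slackness -> comp.

comp


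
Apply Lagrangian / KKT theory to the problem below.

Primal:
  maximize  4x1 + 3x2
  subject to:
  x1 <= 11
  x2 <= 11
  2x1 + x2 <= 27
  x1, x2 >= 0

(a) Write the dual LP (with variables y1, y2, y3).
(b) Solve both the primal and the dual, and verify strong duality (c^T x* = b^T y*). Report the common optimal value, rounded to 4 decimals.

The standard primal-dual pair for 'max c^T x s.t. A x <= b, x >= 0' is:
  Dual:  min b^T y  s.t.  A^T y >= c,  y >= 0.

So the dual LP is:
  minimize  11y1 + 11y2 + 27y3
  subject to:
    y1 + 2y3 >= 4
    y2 + y3 >= 3
    y1, y2, y3 >= 0

Solving the primal: x* = (8, 11).
  primal value c^T x* = 65.
Solving the dual: y* = (0, 1, 2).
  dual value b^T y* = 65.
Strong duality: c^T x* = b^T y*. Confirmed.

65


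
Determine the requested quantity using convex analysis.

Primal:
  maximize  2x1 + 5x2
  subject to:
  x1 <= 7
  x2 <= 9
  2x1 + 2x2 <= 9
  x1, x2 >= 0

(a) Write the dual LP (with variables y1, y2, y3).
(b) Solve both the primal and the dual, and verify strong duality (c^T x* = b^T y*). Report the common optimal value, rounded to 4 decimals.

The standard primal-dual pair for 'max c^T x s.t. A x <= b, x >= 0' is:
  Dual:  min b^T y  s.t.  A^T y >= c,  y >= 0.

So the dual LP is:
  minimize  7y1 + 9y2 + 9y3
  subject to:
    y1 + 2y3 >= 2
    y2 + 2y3 >= 5
    y1, y2, y3 >= 0

Solving the primal: x* = (0, 4.5).
  primal value c^T x* = 22.5.
Solving the dual: y* = (0, 0, 2.5).
  dual value b^T y* = 22.5.
Strong duality: c^T x* = b^T y*. Confirmed.

22.5


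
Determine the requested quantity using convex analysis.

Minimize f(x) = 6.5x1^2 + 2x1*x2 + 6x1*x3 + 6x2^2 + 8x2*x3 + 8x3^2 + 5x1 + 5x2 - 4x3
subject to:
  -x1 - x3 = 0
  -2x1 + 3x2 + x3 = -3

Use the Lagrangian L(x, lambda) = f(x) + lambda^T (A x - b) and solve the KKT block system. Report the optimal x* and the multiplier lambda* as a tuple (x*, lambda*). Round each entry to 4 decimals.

Form the Lagrangian:
  L(x, lambda) = (1/2) x^T Q x + c^T x + lambda^T (A x - b)
Stationarity (grad_x L = 0): Q x + c + A^T lambda = 0.
Primal feasibility: A x = b.

This gives the KKT block system:
  [ Q   A^T ] [ x     ]   [-c ]
  [ A    0  ] [ lambda ] = [ b ]

Solving the linear system:
  x*      = (-0.4706, -1.4706, 0.4706)
  lambda* = (-7.7843, 3.2745)
  f(x*)   = -0.8824

x* = (-0.4706, -1.4706, 0.4706), lambda* = (-7.7843, 3.2745)
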